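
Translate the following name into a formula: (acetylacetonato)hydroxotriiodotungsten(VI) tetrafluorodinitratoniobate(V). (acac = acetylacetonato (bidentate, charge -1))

Cation [W…]: ligand charges -5, W(VI) ⇒ ion charge 1+.
Anion [Nb…]: ligand charges -6, Nb(V) ⇒ ion charge 1−.
One 1+ cation balances one 1− anion.

[W(acac)I3(OH)][NbF4(NO3)2]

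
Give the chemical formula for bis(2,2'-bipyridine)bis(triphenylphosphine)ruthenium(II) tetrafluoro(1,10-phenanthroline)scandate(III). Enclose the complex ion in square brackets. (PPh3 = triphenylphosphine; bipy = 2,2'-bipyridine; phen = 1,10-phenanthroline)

Cation [Ru…]: ligand charges 0, Ru(II) ⇒ ion charge 2+.
Anion [Sc…]: ligand charges -4, Sc(III) ⇒ ion charge 1−.
One 2+ cation requires 2 of the 1− anion.

[Ru(bipy)2(PPh3)2][ScF4(phen)]2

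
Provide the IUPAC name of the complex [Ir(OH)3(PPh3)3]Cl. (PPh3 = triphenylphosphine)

The 1 chloride counter-ion carries a total charge of -1, so each complex ion is 1+.
Ligand charges: 3×triphenylphosphine (neutral), 3×hydroxo (-1 each); total -3. So Ir + (-3) = 1+, giving Ir = +4.
Ligands are named alphabetically: hydroxo before triphenylphosphine.

trihydroxotris(triphenylphosphine)iridium(IV) chloride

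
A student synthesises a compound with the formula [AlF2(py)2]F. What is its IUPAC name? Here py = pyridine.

The 1 fluoride counter-ion carries a total charge of -1, so each complex ion is 1+.
Ligand charges: 2×pyridine (neutral), 2×fluoro (-1 each); total -2. So Al + (-2) = 1+, giving Al = +3.
Ligands are named alphabetically: fluoro before pyridine.

difluorobis(pyridine)aluminium(III) fluoride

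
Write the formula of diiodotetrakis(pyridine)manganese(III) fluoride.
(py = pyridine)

[MnI2(py)4]F

Ligands: 4 pyridine (py, neutral), 2 iodo (I, -1). Ligand charge sum = -2.
With Mn in oxidation state +3, the complex ion is [Mn...]^1+.
Charge balance with fluoride (-1) requires 1 complex ion per 1 fluoride.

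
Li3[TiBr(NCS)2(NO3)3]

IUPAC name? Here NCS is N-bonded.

lithium bromodiisothiocyanatotrinitratotitanate(III)

The 3 lithium counter-ions carry a total charge of +3, so each complex ion is 3−.
Ligand charges: 3×nitrato (-1 each), 2×isothiocyanato (-1 each), 1×bromo (-1 each); total -6. So Ti + (-6) = 3−, giving Ti = +3.
Ligands are named alphabetically: bromo before isothiocyanato before nitrato.
The complex ion is anionic, so titanium takes the -ate form titanate(III).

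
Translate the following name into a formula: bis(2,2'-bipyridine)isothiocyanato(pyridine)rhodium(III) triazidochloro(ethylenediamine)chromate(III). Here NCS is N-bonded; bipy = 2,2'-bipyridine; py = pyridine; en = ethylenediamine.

Cation [Rh…]: ligand charges -1, Rh(III) ⇒ ion charge 2+.
Anion [Cr…]: ligand charges -4, Cr(III) ⇒ ion charge 1−.
One 2+ cation requires 2 of the 1− anion.

[Rh(bipy)2(NCS)(py)][CrCl(en)(N3)3]2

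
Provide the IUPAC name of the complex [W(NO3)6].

There is no counter-ion, so the complex is neutral overall.
Ligand charges: 6×nitrato (-1 each); total -6. So W + (-6) = 0, giving W = +6.

hexanitratotungsten(VI)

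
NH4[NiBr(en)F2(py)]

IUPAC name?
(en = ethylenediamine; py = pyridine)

ammonium bromo(ethylenediamine)difluoro(pyridine)nickelate(II)

The 1 ammonium counter-ion carries a total charge of +1, so each complex ion is 1−.
Ligand charges: 1×ethylenediamine (neutral), 1×pyridine (neutral), 1×bromo (-1 each), 2×fluoro (-1 each); total -3. So Ni + (-3) = 1−, giving Ni = +2.
Ligands are named alphabetically: bromo before ethylenediamine before fluoro before pyridine.
The complex ion is anionic, so nickel takes the -ate form nickelate(II).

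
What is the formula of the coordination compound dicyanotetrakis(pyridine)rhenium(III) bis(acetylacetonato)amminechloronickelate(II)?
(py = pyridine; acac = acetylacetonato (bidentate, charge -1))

Cation [Re…]: ligand charges -2, Re(III) ⇒ ion charge 1+.
Anion [Ni…]: ligand charges -3, Ni(II) ⇒ ion charge 1−.
One 1+ cation balances one 1− anion.

[Re(CN)2(py)4][Ni(acac)2Cl(NH3)]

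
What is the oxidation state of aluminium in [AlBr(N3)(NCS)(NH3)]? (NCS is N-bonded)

+3

No counter-ion: the bracketed complex is neutral.
Ligand charges: 1×NH3 neutral; 1×NCS = -1; 1×N3 = -1; 1×Br = -1; sum -3.
Al + (-3) = 0 ⇒ Al is +3.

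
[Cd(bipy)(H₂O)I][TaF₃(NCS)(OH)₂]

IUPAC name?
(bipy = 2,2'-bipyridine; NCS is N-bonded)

aqua(2,2'-bipyridine)iodocadmium(II) trifluorodihydroxoisothiocyanatotantalate(V)

Both ions are complex: the cation is named first with the plain metal name, the anion second with the -ate form; each ion's ligands are alphabetised independently.
Cadmium is always +2 in its complexes; the cation's ligand charges sum to -1, so the complex cation is 1+.
A 1:1 salt means the anion carries the equal and opposite charge, 1−.
Anion: ligand charges sum to -6; for the ion to be 1−, Ta = +5.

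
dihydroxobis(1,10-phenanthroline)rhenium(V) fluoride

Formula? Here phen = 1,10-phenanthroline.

Ligands: 2 hydroxo (OH, -1), 2 1,10-phenanthroline (phen, neutral). Ligand charge sum = -2.
With Re in oxidation state +5, the complex ion is [Re...]^3+.
Charge balance with fluoride (-1) requires 1 complex ion per 3 fluoride.

[Re(OH)2(phen)2]F3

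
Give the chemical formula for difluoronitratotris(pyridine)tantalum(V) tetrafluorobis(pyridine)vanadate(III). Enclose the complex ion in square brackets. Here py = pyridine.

Cation [Ta…]: ligand charges -3, Ta(V) ⇒ ion charge 2+.
Anion [V…]: ligand charges -4, V(III) ⇒ ion charge 1−.
One 2+ cation requires 2 of the 1− anion.

[TaF2(NO3)(py)3][VF4(py)2]2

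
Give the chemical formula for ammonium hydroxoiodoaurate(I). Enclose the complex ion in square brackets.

Ligands: 1 hydroxo (OH, -1), 1 iodo (I, -1). Ligand charge sum = -2.
Charge balance with ammonium (+1) requires 1 complex ion per 1 ammonium.

NH4[AuI(OH)]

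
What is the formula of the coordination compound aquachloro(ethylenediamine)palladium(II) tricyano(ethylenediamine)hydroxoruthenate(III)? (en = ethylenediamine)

Cation [Pd…]: ligand charges -1, Pd(II) ⇒ ion charge 1+.
Anion [Ru…]: ligand charges -4, Ru(III) ⇒ ion charge 1−.
One 1+ cation balances one 1− anion.

[PdCl(en)(H2O)][Ru(CN)3(en)(OH)]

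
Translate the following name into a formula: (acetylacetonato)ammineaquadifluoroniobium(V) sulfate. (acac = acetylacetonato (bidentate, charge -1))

Ligands: 1 acetylacetonato (acac, -1), 1 ammine (NH3, neutral), 2 fluoro (F, -1), 1 aqua (H2O, neutral). Ligand charge sum = -3.
With Nb in oxidation state +5, the complex ion is [Nb...]^2+.
Charge balance with sulfate (-2) requires 1 complex ion per 1 sulfate.

[Nb(acac)F2(H2O)(NH3)]SO4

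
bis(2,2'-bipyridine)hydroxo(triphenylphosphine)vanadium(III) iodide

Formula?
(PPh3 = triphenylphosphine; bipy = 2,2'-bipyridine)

[V(bipy)2(OH)(PPh3)]I2

Ligands: 1 triphenylphosphine (PPh3, neutral), 1 hydroxo (OH, -1), 2 2,2'-bipyridine (bipy, neutral). Ligand charge sum = -1.
With V in oxidation state +3, the complex ion is [V...]^2+.
Charge balance with iodide (-1) requires 1 complex ion per 2 iodide.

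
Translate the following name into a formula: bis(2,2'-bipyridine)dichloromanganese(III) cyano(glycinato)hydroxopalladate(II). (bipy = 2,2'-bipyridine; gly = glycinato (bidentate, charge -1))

Cation [Mn…]: ligand charges -2, Mn(III) ⇒ ion charge 1+.
Anion [Pd…]: ligand charges -3, Pd(II) ⇒ ion charge 1−.

[Mn(bipy)2Cl2][Pd(CN)(gly)(OH)]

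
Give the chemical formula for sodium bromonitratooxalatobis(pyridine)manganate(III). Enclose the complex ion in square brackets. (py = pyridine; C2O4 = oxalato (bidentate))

Na[MnBr(C2O4)(NO3)(py)2]

Ligands: 1 nitrato (NO3, -1), 2 pyridine (py, neutral), 1 bromo (Br, -1), 1 oxalato (C2O4, -2). Ligand charge sum = -4.
With Mn in oxidation state +3, the complex ion is [Mn...]^1−.
Charge balance with sodium (+1) requires 1 complex ion per 1 sodium.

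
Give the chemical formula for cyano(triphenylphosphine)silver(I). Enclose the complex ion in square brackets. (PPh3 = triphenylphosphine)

Ligands: 1 triphenylphosphine (PPh3, neutral), 1 cyano (CN, -1). Ligand charge sum = -1.
With Ag in oxidation state +1, the complex ion is [Ag...].

[Ag(CN)(PPh3)]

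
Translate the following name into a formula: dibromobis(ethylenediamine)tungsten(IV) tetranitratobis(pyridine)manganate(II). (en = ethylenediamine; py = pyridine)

Cation [W…]: ligand charges -2, W(IV) ⇒ ion charge 2+.
Anion [Mn…]: ligand charges -4, Mn(II) ⇒ ion charge 2−.

[WBr2(en)2][Mn(NO3)4(py)2]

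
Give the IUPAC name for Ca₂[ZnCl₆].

calcium hexachlorozincate(II)

The 2 calcium counter-ions carry a total charge of +4, so each complex ion is 4−.
Ligand charges: 6×chloro (-1 each); total -6. So Zn + (-6) = 4−, giving Zn = +2.
The complex ion is anionic, so zinc takes the -ate form zincate(II).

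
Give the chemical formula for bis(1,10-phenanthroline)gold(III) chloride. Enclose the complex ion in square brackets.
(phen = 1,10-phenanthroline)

Ligands: 2 1,10-phenanthroline (phen, neutral). Ligand charge sum = 0.
Charge balance with chloride (-1) requires 1 complex ion per 3 chloride.

[Au(phen)2]Cl3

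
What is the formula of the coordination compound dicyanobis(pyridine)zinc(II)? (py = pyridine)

[Zn(CN)2(py)2]

Ligands: 2 pyridine (py, neutral), 2 cyano (CN, -1). Ligand charge sum = -2.
With Zn in oxidation state +2, the complex ion is [Zn...].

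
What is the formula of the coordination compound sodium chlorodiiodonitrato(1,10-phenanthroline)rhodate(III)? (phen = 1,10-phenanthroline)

Na[RhClI2(NO3)(phen)]

Ligands: 1 nitrato (NO3, -1), 1 chloro (Cl, -1), 1 1,10-phenanthroline (phen, neutral), 2 iodo (I, -1). Ligand charge sum = -4.
With Rh in oxidation state +3, the complex ion is [Rh...]^1−.
Charge balance with sodium (+1) requires 1 complex ion per 1 sodium.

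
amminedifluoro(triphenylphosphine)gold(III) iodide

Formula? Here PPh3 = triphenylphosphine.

[AuF2(NH3)(PPh3)]I

Ligands: 1 ammine (NH3, neutral), 1 triphenylphosphine (PPh3, neutral), 2 fluoro (F, -1). Ligand charge sum = -2.
Charge balance with iodide (-1) requires 1 complex ion per 1 iodide.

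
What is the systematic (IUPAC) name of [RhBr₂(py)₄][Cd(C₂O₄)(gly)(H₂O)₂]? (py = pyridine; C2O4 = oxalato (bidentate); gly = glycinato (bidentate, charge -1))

Both ions are complex: the cation is named first with the plain metal name, the anion second with the -ate form; each ion's ligands are alphabetised independently.
Cadmium is always +2 in its complexes; the anion's ligand charges sum to -3, so the complex anion is 1−.
A 1:1 salt means the cation carries the equal and opposite charge, 1+.
Cation: ligand charges sum to -2; for the ion to be 1+, Rh = +3.

dibromotetrakis(pyridine)rhodium(III) diaqua(glycinato)oxalatocadmate(II)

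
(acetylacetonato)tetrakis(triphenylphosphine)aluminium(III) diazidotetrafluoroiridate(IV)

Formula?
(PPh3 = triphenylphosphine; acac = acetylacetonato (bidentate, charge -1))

[Al(acac)(PPh3)4][IrF4(N3)2]

Cation [Al…]: ligand charges -1, Al(III) ⇒ ion charge 2+.
Anion [Ir…]: ligand charges -6, Ir(IV) ⇒ ion charge 2−.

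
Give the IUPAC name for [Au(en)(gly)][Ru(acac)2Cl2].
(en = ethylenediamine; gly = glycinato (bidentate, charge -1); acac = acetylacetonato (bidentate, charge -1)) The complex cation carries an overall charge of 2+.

(ethylenediamine)(glycinato)gold(III) bis(acetylacetonato)dichlororuthenate(II)

The complex cation is given as 2+; its ligand charges sum to -1, so Au = +3.
A 1:1 salt means the anion carries the equal and opposite charge, 2−.
Anion: ligand charges sum to -4; for the ion to be 2−, Ru = +2.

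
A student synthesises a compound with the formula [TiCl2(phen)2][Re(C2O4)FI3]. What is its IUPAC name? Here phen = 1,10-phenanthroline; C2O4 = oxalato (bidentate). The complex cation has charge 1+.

Both ions are complex: the cation is named first with the plain metal name, the anion second with the -ate form; each ion's ligands are alphabetised independently.
The complex cation is given as 1+; its ligand charges sum to -2, so Ti = +3.
A 1:1 salt means the anion carries the equal and opposite charge, 1−.
Anion: ligand charges sum to -6; for the ion to be 1−, Re = +5.

dichlorobis(1,10-phenanthroline)titanium(III) fluorotriiodooxalatorhenate(V)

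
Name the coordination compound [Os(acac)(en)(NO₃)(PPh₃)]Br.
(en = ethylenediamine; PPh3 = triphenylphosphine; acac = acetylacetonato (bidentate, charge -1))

(acetylacetonato)(ethylenediamine)nitrato(triphenylphosphine)osmium(III) bromide

The 1 bromide counter-ion carries a total charge of -1, so each complex ion is 1+.
Ligand charges: 1×ethylenediamine (neutral), 1×triphenylphosphine (neutral), 1×acetylacetonato (-1 each), 1×nitrato (-1 each); total -2. So Os + (-2) = 1+, giving Os = +3.
Ligands are named alphabetically: acetylacetonato before ethylenediamine before nitrato before triphenylphosphine.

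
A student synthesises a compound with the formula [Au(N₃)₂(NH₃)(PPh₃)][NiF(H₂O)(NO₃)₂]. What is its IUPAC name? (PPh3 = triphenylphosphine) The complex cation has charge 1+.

Both ions are complex: the cation is named first with the plain metal name, the anion second with the -ate form; each ion's ligands are alphabetised independently.
The complex cation is given as 1+; its ligand charges sum to -2, so Au = +3.
A 1:1 salt means the anion carries the equal and opposite charge, 1−.
Anion: ligand charges sum to -3; for the ion to be 1−, Ni = +2.

amminediazido(triphenylphosphine)gold(III) aquafluorodinitratonickelate(II)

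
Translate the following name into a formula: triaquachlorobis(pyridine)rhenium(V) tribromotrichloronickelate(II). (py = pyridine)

[ReCl(H2O)3(py)2][NiBr3Cl3]

Cation [Re…]: ligand charges -1, Re(V) ⇒ ion charge 4+.
Anion [Ni…]: ligand charges -6, Ni(II) ⇒ ion charge 4−.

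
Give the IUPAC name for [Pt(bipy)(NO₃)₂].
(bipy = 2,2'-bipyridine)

(2,2'-bipyridine)dinitratoplatinum(II)

There is no counter-ion, so the complex is neutral overall.
Ligand charges: 1×2,2'-bipyridine (neutral), 2×nitrato (-1 each); total -2. So Pt + (-2) = 0, giving Pt = +2.
Ligands are named alphabetically: bipyridine before nitrato.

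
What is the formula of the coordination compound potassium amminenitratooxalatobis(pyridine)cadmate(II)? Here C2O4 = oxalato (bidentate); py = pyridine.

Ligands: 1 oxalato (C2O4, -2), 1 nitrato (NO3, -1), 1 ammine (NH3, neutral), 2 pyridine (py, neutral). Ligand charge sum = -3.
Charge balance with potassium (+1) requires 1 complex ion per 1 potassium.

K[Cd(C2O4)(NH3)(NO3)(py)2]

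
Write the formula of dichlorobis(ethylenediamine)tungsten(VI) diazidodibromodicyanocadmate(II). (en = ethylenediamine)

[WCl2(en)2][CdBr2(CN)2(N3)2]

Cation [W…]: ligand charges -2, W(VI) ⇒ ion charge 4+.
Anion [Cd…]: ligand charges -6, Cd(II) ⇒ ion charge 4−.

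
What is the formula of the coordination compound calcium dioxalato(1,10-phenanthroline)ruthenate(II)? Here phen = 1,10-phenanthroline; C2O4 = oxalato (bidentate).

Ligands: 1 1,10-phenanthroline (phen, neutral), 2 oxalato (C2O4, -2). Ligand charge sum = -4.
Charge balance with calcium (+2) requires 1 complex ion per 1 calcium.

Ca[Ru(C2O4)2(phen)]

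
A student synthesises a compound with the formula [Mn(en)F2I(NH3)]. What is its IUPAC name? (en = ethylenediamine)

ammine(ethylenediamine)difluoroiodomanganese(III)

There is no counter-ion, so the complex is neutral overall.
Ligand charges: 1×iodo (-1 each), 2×fluoro (-1 each), 1×ammine (neutral), 1×ethylenediamine (neutral); total -3. So Mn + (-3) = 0, giving Mn = +3.
Ligands are named alphabetically: ammine before ethylenediamine before fluoro before iodo.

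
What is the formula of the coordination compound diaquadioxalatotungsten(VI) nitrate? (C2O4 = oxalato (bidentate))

[W(C2O4)2(H2O)2](NO3)2

Ligands: 2 oxalato (C2O4, -2), 2 aqua (H2O, neutral). Ligand charge sum = -4.
With W in oxidation state +6, the complex ion is [W...]^2+.
Charge balance with nitrate (-1) requires 1 complex ion per 2 nitrate.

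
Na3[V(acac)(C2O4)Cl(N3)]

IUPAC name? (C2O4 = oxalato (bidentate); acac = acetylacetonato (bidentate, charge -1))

sodium (acetylacetonato)azidochlorooxalatovanadate(II)

The 3 sodium counter-ions carry a total charge of +3, so each complex ion is 3−.
Ligand charges: 1×oxalato (-2 each), 1×acetylacetonato (-1 each), 1×azido (-1 each), 1×chloro (-1 each); total -5. So V + (-5) = 3−, giving V = +2.
The complex ion is anionic, so vanadium takes the -ate form vanadate(II).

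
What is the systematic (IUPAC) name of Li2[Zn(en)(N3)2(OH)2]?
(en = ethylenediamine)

lithium diazido(ethylenediamine)dihydroxozincate(II)

The 2 lithium counter-ions carry a total charge of +2, so each complex ion is 2−.
Ligand charges: 2×hydroxo (-1 each), 2×azido (-1 each), 1×ethylenediamine (neutral); total -4. So Zn + (-4) = 2−, giving Zn = +2.
Ligands are named alphabetically: azido before ethylenediamine before hydroxo.
The complex ion is anionic, so zinc takes the -ate form zincate(II).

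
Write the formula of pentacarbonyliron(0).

[Fe(CO)5]

Ligands: 5 carbonyl (CO, neutral). Ligand charge sum = 0.
With Fe in oxidation state 0, the complex ion is [Fe...].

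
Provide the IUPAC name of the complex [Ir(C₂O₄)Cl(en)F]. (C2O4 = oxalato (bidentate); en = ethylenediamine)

There is no counter-ion, so the complex is neutral overall.
Ligand charges: 1×chloro (-1 each), 1×oxalato (-2 each), 1×fluoro (-1 each), 1×ethylenediamine (neutral); total -4. So Ir + (-4) = 0, giving Ir = +4.
Ligands are named alphabetically: chloro before ethylenediamine before fluoro before oxalato.

chloro(ethylenediamine)fluorooxalatoiridium(IV)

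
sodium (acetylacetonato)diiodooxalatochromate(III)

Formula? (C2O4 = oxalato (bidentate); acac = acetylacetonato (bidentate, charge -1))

Ligands: 1 oxalato (C2O4, -2), 1 acetylacetonato (acac, -1), 2 iodo (I, -1). Ligand charge sum = -5.
With Cr in oxidation state +3, the complex ion is [Cr...]^2−.
Charge balance with sodium (+1) requires 1 complex ion per 2 sodium.

Na2[Cr(acac)(C2O4)I2]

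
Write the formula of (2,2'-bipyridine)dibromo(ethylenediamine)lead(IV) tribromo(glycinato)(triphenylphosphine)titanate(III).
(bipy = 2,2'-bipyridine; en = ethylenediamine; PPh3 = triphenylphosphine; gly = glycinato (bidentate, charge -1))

Cation [Pb…]: ligand charges -2, Pb(IV) ⇒ ion charge 2+.
Anion [Ti…]: ligand charges -4, Ti(III) ⇒ ion charge 1−.
One 2+ cation requires 2 of the 1− anion.

[Pb(bipy)Br2(en)][TiBr3(gly)(PPh3)]2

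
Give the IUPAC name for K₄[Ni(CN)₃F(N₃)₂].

The 4 potassium counter-ions carry a total charge of +4, so each complex ion is 4−.
Ligand charges: 1×fluoro (-1 each), 2×azido (-1 each), 3×cyano (-1 each); total -6. So Ni + (-6) = 4−, giving Ni = +2.
The complex ion is anionic, so nickel takes the -ate form nickelate(II).

potassium diazidotricyanofluoronickelate(II)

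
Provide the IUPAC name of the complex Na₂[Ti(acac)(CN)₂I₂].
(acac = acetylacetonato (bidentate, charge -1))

The 2 sodium counter-ions carry a total charge of +2, so each complex ion is 2−.
Ligand charges: 2×cyano (-1 each), 1×acetylacetonato (-1 each), 2×iodo (-1 each); total -5. So Ti + (-5) = 2−, giving Ti = +3.
The complex ion is anionic, so titanium takes the -ate form titanate(III).

sodium (acetylacetonato)dicyanodiiodotitanate(III)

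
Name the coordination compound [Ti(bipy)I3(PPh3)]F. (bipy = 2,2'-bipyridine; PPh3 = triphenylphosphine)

The 1 fluoride counter-ion carries a total charge of -1, so each complex ion is 1+.
Ligand charges: 1×2,2'-bipyridine (neutral), 3×iodo (-1 each), 1×triphenylphosphine (neutral); total -3. So Ti + (-3) = 1+, giving Ti = +4.
Ligands are named alphabetically: bipyridine before iodo before triphenylphosphine.

(2,2'-bipyridine)triiodo(triphenylphosphine)titanium(IV) fluoride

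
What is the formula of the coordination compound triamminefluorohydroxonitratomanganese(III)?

Ligands: 1 hydroxo (OH, -1), 3 ammine (NH3, neutral), 1 nitrato (NO3, -1), 1 fluoro (F, -1). Ligand charge sum = -3.
With Mn in oxidation state +3, the complex ion is [Mn...].

[MnF(NH3)3(NO3)(OH)]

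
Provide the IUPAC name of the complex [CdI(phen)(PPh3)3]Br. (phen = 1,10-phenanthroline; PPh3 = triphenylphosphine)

iodo(1,10-phenanthroline)tris(triphenylphosphine)cadmium(II) bromide

The 1 bromide counter-ion carries a total charge of -1, so each complex ion is 1+.
Ligand charges: 1×1,10-phenanthroline (neutral), 3×triphenylphosphine (neutral), 1×iodo (-1 each); total -1. So Cd + (-1) = 1+, giving Cd = +2.
Ligands are named alphabetically: iodo before phenanthroline before triphenylphosphine.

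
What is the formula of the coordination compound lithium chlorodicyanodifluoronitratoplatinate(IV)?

Ligands: 2 fluoro (F, -1), 1 nitrato (NO3, -1), 2 cyano (CN, -1), 1 chloro (Cl, -1). Ligand charge sum = -6.
With Pt in oxidation state +4, the complex ion is [Pt...]^2−.
Charge balance with lithium (+1) requires 1 complex ion per 2 lithium.

Li2[PtCl(CN)2F2(NO3)]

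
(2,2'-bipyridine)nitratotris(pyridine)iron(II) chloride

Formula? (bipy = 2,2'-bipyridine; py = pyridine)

[Fe(bipy)(NO3)(py)3]Cl

Ligands: 1 2,2'-bipyridine (bipy, neutral), 1 nitrato (NO3, -1), 3 pyridine (py, neutral). Ligand charge sum = -1.
With Fe in oxidation state +2, the complex ion is [Fe...]^1+.
Charge balance with chloride (-1) requires 1 complex ion per 1 chloride.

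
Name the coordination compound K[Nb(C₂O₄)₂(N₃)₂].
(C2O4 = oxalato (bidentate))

The 1 potassium counter-ion carries a total charge of +1, so each complex ion is 1−.
Ligand charges: 2×azido (-1 each), 2×oxalato (-2 each); total -6. So Nb + (-6) = 1−, giving Nb = +5.
The complex ion is anionic, so niobium takes the -ate form niobate(V).

potassium diazidodioxalatoniobate(V)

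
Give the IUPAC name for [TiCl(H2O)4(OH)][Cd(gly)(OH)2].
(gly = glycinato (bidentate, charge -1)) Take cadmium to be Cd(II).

Both ions are complex: the cation is named first with the plain metal name, the anion second with the -ate form; each ion's ligands are alphabetised independently.
Cd is given as +2; the anion's ligand charges sum to -3, so the complex anion is 1−.
A 1:1 salt means the cation carries the equal and opposite charge, 1+.
Cation: ligand charges sum to -2; for the ion to be 1+, Ti = +3.

tetraaquachlorohydroxotitanium(III) (glycinato)dihydroxocadmate(II)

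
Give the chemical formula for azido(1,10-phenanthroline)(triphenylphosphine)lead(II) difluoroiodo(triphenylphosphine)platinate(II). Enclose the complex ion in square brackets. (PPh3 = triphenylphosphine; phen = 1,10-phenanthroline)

[Pb(N3)(phen)(PPh3)][PtF2I(PPh3)]

Cation [Pb…]: ligand charges -1, Pb(II) ⇒ ion charge 1+.
Anion [Pt…]: ligand charges -3, Pt(II) ⇒ ion charge 1−.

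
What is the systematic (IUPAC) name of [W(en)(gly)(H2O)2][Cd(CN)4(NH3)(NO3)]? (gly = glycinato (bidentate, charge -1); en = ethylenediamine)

Both ions are complex: the cation is named first with the plain metal name, the anion second with the -ate form; each ion's ligands are alphabetised independently.
Cadmium is always +2 in its complexes; the anion's ligand charges sum to -5, so the complex anion is 3−.
A 1:1 salt means the cation carries the equal and opposite charge, 3+.
Cation: ligand charges sum to -1; for the ion to be 3+, W = +4.

diaqua(ethylenediamine)(glycinato)tungsten(IV) amminetetracyanonitratocadmate(II)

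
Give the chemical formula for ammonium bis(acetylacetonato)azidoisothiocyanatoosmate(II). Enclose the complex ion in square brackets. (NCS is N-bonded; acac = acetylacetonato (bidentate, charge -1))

(NH4)2[Os(acac)2(N3)(NCS)]

Ligands: 1 isothiocyanato (NCS, -1), 1 azido (N3, -1), 2 acetylacetonato (acac, -1). Ligand charge sum = -4.
With Os in oxidation state +2, the complex ion is [Os...]^2−.
Charge balance with ammonium (+1) requires 1 complex ion per 2 ammonium.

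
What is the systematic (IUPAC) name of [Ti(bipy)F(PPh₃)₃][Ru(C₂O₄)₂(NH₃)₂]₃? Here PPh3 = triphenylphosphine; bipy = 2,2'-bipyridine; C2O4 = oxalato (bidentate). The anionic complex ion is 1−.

(2,2'-bipyridine)fluorotris(triphenylphosphine)titanium(IV) diamminedioxalatoruthenate(III)

The complex anion is given as 1−; its ligand charges sum to -4, so Ru = +3.
With 3 anions per cation, the cation must be 3×1 = 3+.
Cation: ligand charges sum to -1; for the ion to be 3+, Ti = +4.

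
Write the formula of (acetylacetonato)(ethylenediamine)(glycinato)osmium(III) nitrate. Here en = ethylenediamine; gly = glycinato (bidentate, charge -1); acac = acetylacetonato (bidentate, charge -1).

[Os(acac)(en)(gly)]NO3

Ligands: 1 ethylenediamine (en, neutral), 1 glycinato (gly, -1), 1 acetylacetonato (acac, -1). Ligand charge sum = -2.
Charge balance with nitrate (-1) requires 1 complex ion per 1 nitrate.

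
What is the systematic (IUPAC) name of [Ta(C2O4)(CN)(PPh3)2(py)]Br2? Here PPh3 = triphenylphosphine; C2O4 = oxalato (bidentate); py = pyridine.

The 2 bromide counter-ions carry a total charge of -2, so each complex ion is 2+.
Ligand charges: 2×triphenylphosphine (neutral), 1×oxalato (-2 each), 1×pyridine (neutral), 1×cyano (-1 each); total -3. So Ta + (-3) = 2+, giving Ta = +5.
Ligands are named alphabetically: cyano before oxalato before pyridine before triphenylphosphine.

cyanooxalato(pyridine)bis(triphenylphosphine)tantalum(V) bromide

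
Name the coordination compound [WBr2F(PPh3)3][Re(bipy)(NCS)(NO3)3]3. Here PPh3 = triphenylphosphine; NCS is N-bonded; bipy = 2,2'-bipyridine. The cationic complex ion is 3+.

Both ions are complex: the cation is named first with the plain metal name, the anion second with the -ate form; each ion's ligands are alphabetised independently.
The complex cation is given as 3+; its ligand charges sum to -3, so W = +6.
With 3 anions per cation, each anion must be 3/3 = 1−.
Anion: ligand charges sum to -4; for the ion to be 1−, Re = +3.

dibromofluorotris(triphenylphosphine)tungsten(VI) (2,2'-bipyridine)isothiocyanatotrinitratorhenate(III)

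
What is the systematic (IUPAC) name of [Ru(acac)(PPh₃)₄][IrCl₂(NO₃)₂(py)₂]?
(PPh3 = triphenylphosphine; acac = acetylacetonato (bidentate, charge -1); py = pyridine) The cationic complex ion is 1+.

The complex cation is given as 1+; its ligand charges sum to -1, so Ru = +2.
A 1:1 salt means the anion carries the equal and opposite charge, 1−.
Anion: ligand charges sum to -4; for the ion to be 1−, Ir = +3.

(acetylacetonato)tetrakis(triphenylphosphine)ruthenium(II) dichlorodinitratobis(pyridine)iridate(III)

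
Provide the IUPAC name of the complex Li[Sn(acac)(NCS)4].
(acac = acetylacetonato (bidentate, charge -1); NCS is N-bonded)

The 1 lithium counter-ion carries a total charge of +1, so each complex ion is 1−.
Ligand charges: 1×acetylacetonato (-1 each), 4×isothiocyanato (-1 each); total -5. So Sn + (-5) = 1−, giving Sn = +4.
The complex ion is anionic, so tin takes the -ate form stannate(IV).

lithium (acetylacetonato)tetraisothiocyanatostannate(IV)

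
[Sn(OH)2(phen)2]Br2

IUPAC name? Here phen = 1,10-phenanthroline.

dihydroxobis(1,10-phenanthroline)tin(IV) bromide

The 2 bromide counter-ions carry a total charge of -2, so each complex ion is 2+.
Ligand charges: 2×hydroxo (-1 each), 2×1,10-phenanthroline (neutral); total -2. So Sn + (-2) = 2+, giving Sn = +4.
Ligands are named alphabetically: hydroxo before phenanthroline.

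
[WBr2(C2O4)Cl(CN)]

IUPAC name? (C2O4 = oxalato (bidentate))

dibromochlorocyanooxalatotungsten(VI)

There is no counter-ion, so the complex is neutral overall.
Ligand charges: 2×bromo (-1 each), 1×chloro (-1 each), 1×oxalato (-2 each), 1×cyano (-1 each); total -6. So W + (-6) = 0, giving W = +6.
Ligands are named alphabetically: bromo before chloro before cyano before oxalato.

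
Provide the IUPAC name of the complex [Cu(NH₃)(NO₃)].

amminenitratocopper(I)

There is no counter-ion, so the complex is neutral overall.
Ligand charges: 1×ammine (neutral), 1×nitrato (-1 each); total -1. So Cu + (-1) = 0, giving Cu = +1.
Ligands are named alphabetically: ammine before nitrato.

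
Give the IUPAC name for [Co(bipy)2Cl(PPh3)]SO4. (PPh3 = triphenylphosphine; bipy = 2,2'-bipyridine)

The 1 sulfate counter-ion carries a total charge of -2, so each complex ion is 2+.
Ligand charges: 1×triphenylphosphine (neutral), 2×2,2'-bipyridine (neutral), 1×chloro (-1 each); total -1. So Co + (-1) = 2+, giving Co = +3.
Ligands are named alphabetically: bipyridine before chloro before triphenylphosphine.

bis(2,2'-bipyridine)chloro(triphenylphosphine)cobalt(III) sulfate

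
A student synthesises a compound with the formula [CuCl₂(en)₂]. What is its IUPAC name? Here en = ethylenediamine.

dichlorobis(ethylenediamine)copper(II)

There is no counter-ion, so the complex is neutral overall.
Ligand charges: 2×chloro (-1 each), 2×ethylenediamine (neutral); total -2. So Cu + (-2) = 0, giving Cu = +2.
Ligands are named alphabetically: chloro before ethylenediamine.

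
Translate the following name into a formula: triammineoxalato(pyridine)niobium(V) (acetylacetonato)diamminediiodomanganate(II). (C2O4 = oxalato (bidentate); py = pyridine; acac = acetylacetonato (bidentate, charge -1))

Cation [Nb…]: ligand charges -2, Nb(V) ⇒ ion charge 3+.
Anion [Mn…]: ligand charges -3, Mn(II) ⇒ ion charge 1−.

[Nb(C2O4)(NH3)3(py)][Mn(acac)I2(NH3)2]3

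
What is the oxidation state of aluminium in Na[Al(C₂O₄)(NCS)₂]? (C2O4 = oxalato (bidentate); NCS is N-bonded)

1 sodium outside the brackets (+1 each) → the complex ion is 1−.
Ligand charges: 1×C2O4 = -2; 2×NCS = -2; sum -4.
Al + (-4) = 1− ⇒ Al is +3.

+3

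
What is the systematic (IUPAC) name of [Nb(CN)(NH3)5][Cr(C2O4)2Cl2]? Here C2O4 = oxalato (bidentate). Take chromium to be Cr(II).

Cr is given as +2; the anion's ligand charges sum to -6, so the complex anion is 4−.
A 1:1 salt means the cation carries the equal and opposite charge, 4+.
Cation: ligand charges sum to -1; for the ion to be 4+, Nb = +5.

pentaamminecyanoniobium(V) dichlorodioxalatochromate(II)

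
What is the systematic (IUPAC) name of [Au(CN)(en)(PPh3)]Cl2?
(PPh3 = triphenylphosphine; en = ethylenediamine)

cyano(ethylenediamine)(triphenylphosphine)gold(III) chloride

The 2 chloride counter-ions carry a total charge of -2, so each complex ion is 2+.
Ligand charges: 1×triphenylphosphine (neutral), 1×ethylenediamine (neutral), 1×cyano (-1 each); total -1. So Au + (-1) = 2+, giving Au = +3.
Ligands are named alphabetically: cyano before ethylenediamine before triphenylphosphine.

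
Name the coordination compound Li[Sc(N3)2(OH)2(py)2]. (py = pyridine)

The 1 lithium counter-ion carries a total charge of +1, so each complex ion is 1−.
Ligand charges: 2×azido (-1 each), 2×pyridine (neutral), 2×hydroxo (-1 each); total -4. So Sc + (-4) = 1−, giving Sc = +3.
Ligands are named alphabetically: azido before hydroxo before pyridine.
The complex ion is anionic, so scandium takes the -ate form scandate(III).

lithium diazidodihydroxobis(pyridine)scandate(III)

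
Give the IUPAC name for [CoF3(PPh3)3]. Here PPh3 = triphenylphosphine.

trifluorotris(triphenylphosphine)cobalt(III)

There is no counter-ion, so the complex is neutral overall.
Ligand charges: 3×fluoro (-1 each), 3×triphenylphosphine (neutral); total -3. So Co + (-3) = 0, giving Co = +3.
Ligands are named alphabetically: fluoro before triphenylphosphine.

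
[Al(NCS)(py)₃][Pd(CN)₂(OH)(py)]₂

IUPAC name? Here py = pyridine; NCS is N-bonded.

Both ions are complex: the cation is named first with the plain metal name, the anion second with the -ate form; each ion's ligands are alphabetised independently.
Aluminium is always +3 in its complexes; the cation's ligand charges sum to -1, so the complex cation is 2+.
With 2 anions per cation, each anion must be 2/2 = 1−.
Anion: ligand charges sum to -3; for the ion to be 1−, Pd = +2.

isothiocyanatotris(pyridine)aluminium(III) dicyanohydroxo(pyridine)palladate(II)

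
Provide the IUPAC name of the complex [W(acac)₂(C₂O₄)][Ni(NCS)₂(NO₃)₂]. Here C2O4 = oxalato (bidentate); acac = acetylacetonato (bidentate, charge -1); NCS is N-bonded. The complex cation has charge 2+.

bis(acetylacetonato)oxalatotungsten(VI) diisothiocyanatodinitratonickelate(II)

The complex cation is given as 2+; its ligand charges sum to -4, so W = +6.
A 1:1 salt means the anion carries the equal and opposite charge, 2−.
Anion: ligand charges sum to -4; for the ion to be 2−, Ni = +2.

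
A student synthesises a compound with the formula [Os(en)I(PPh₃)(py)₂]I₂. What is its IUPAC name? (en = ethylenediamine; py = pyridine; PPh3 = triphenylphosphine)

The 2 iodide counter-ions carry a total charge of -2, so each complex ion is 2+.
Ligand charges: 1×iodo (-1 each), 1×ethylenediamine (neutral), 2×pyridine (neutral), 1×triphenylphosphine (neutral); total -1. So Os + (-1) = 2+, giving Os = +3.
Ligands are named alphabetically: ethylenediamine before iodo before pyridine before triphenylphosphine.

(ethylenediamine)iodobis(pyridine)(triphenylphosphine)osmium(III) iodide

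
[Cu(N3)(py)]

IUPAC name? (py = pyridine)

There is no counter-ion, so the complex is neutral overall.
Ligand charges: 1×pyridine (neutral), 1×azido (-1 each); total -1. So Cu + (-1) = 0, giving Cu = +1.
Ligands are named alphabetically: azido before pyridine.

azido(pyridine)copper(I)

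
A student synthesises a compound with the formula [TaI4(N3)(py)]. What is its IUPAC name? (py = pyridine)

azidotetraiodo(pyridine)tantalum(V)

There is no counter-ion, so the complex is neutral overall.
Ligand charges: 1×pyridine (neutral), 4×iodo (-1 each), 1×azido (-1 each); total -5. So Ta + (-5) = 0, giving Ta = +5.
Ligands are named alphabetically: azido before iodo before pyridine.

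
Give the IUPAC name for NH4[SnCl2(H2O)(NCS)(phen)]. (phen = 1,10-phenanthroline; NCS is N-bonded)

The 1 ammonium counter-ion carries a total charge of +1, so each complex ion is 1−.
Ligand charges: 2×chloro (-1 each), 1×aqua (neutral), 1×1,10-phenanthroline (neutral), 1×isothiocyanato (-1 each); total -3. So Sn + (-3) = 1−, giving Sn = +2.
Ligands are named alphabetically: aqua before chloro before isothiocyanato before phenanthroline.
The complex ion is anionic, so tin takes the -ate form stannate(II).

ammonium aquadichloroisothiocyanato(1,10-phenanthroline)stannate(II)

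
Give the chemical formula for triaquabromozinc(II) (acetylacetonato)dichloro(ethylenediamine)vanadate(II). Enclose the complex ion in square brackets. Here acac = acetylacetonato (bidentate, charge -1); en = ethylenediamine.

[ZnBr(H2O)3][V(acac)Cl2(en)]

Cation [Zn…]: ligand charges -1, Zn(II) ⇒ ion charge 1+.
Anion [V…]: ligand charges -3, V(II) ⇒ ion charge 1−.
One 1+ cation balances one 1− anion.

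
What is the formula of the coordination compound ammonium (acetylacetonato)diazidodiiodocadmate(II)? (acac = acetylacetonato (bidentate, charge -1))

Ligands: 2 azido (N3, -1), 2 iodo (I, -1), 1 acetylacetonato (acac, -1). Ligand charge sum = -5.
With Cd in oxidation state +2, the complex ion is [Cd...]^3−.
Charge balance with ammonium (+1) requires 1 complex ion per 3 ammonium.

(NH4)3[Cd(acac)I2(N3)2]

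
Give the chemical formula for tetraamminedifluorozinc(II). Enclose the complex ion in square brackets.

[ZnF2(NH3)4]

Ligands: 2 fluoro (F, -1), 4 ammine (NH3, neutral). Ligand charge sum = -2.
With Zn in oxidation state +2, the complex ion is [Zn...].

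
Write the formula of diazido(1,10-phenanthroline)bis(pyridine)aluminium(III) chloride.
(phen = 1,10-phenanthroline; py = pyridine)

[Al(N3)2(phen)(py)2]Cl

Ligands: 1 1,10-phenanthroline (phen, neutral), 2 azido (N3, -1), 2 pyridine (py, neutral). Ligand charge sum = -2.
With Al in oxidation state +3, the complex ion is [Al...]^1+.
Charge balance with chloride (-1) requires 1 complex ion per 1 chloride.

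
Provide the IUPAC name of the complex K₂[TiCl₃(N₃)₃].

potassium triazidotrichlorotitanate(IV)

The 2 potassium counter-ions carry a total charge of +2, so each complex ion is 2−.
Ligand charges: 3×azido (-1 each), 3×chloro (-1 each); total -6. So Ti + (-6) = 2−, giving Ti = +4.
Ligands are named alphabetically: azido before chloro.
The complex ion is anionic, so titanium takes the -ate form titanate(IV).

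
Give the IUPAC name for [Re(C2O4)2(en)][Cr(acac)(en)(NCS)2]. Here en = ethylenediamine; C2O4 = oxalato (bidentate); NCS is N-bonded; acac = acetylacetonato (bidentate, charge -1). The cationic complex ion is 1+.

The complex cation is given as 1+; its ligand charges sum to -4, so Re = +5.
A 1:1 salt means the anion carries the equal and opposite charge, 1−.
Anion: ligand charges sum to -3; for the ion to be 1−, Cr = +2.

(ethylenediamine)dioxalatorhenium(V) (acetylacetonato)(ethylenediamine)diisothiocyanatochromate(II)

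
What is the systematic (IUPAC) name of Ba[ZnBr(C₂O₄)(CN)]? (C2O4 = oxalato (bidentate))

barium bromocyanooxalatozincate(II)

The 1 barium counter-ion carries a total charge of +2, so each complex ion is 2−.
Ligand charges: 1×cyano (-1 each), 1×oxalato (-2 each), 1×bromo (-1 each); total -4. So Zn + (-4) = 2−, giving Zn = +2.
Ligands are named alphabetically: bromo before cyano before oxalato.
The complex ion is anionic, so zinc takes the -ate form zincate(II).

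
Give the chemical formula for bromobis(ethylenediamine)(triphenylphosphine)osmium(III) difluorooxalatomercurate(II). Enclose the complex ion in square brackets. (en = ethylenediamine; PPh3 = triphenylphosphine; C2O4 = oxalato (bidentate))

[OsBr(en)2(PPh3)][Hg(C2O4)F2]

Cation [Os…]: ligand charges -1, Os(III) ⇒ ion charge 2+.
Anion [Hg…]: ligand charges -4, Hg(II) ⇒ ion charge 2−.
One 2+ cation balances one 2− anion.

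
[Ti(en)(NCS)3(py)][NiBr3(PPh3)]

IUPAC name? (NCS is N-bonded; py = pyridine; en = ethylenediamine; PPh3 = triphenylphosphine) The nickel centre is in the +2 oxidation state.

(ethylenediamine)triisothiocyanato(pyridine)titanium(IV) tribromo(triphenylphosphine)nickelate(II)

Ni is given as +2; the anion's ligand charges sum to -3, so the complex anion is 1−.
A 1:1 salt means the cation carries the equal and opposite charge, 1+.
Cation: ligand charges sum to -3; for the ion to be 1+, Ti = +4.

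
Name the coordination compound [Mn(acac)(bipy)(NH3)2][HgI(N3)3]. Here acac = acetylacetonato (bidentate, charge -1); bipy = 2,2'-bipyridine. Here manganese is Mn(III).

(acetylacetonato)diammine(2,2'-bipyridine)manganese(III) triazidoiodomercurate(II)

Both ions are complex: the cation is named first with the plain metal name, the anion second with the -ate form; each ion's ligands are alphabetised independently.
Mn is given as +3; the cation's ligand charges sum to -1, so the complex cation is 2+.
A 1:1 salt means the anion carries the equal and opposite charge, 2−.
Anion: ligand charges sum to -4; for the ion to be 2−, Hg = +2.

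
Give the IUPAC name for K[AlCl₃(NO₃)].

The 1 potassium counter-ion carries a total charge of +1, so each complex ion is 1−.
Ligand charges: 3×chloro (-1 each), 1×nitrato (-1 each); total -4. So Al + (-4) = 1−, giving Al = +3.
Ligands are named alphabetically: chloro before nitrato.
The complex ion is anionic, so aluminium takes the -ate form aluminate(III).

potassium trichloronitratoaluminate(III)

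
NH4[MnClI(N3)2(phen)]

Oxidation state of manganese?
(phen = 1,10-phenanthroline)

+3

1 ammonium outside the brackets (+1 each) → the complex ion is 1−.
Ligand charges: 1×Cl = -1; 1×I = -1; 1×phen neutral; 2×N3 = -2; sum -4.
Mn + (-4) = 1− ⇒ Mn is +3.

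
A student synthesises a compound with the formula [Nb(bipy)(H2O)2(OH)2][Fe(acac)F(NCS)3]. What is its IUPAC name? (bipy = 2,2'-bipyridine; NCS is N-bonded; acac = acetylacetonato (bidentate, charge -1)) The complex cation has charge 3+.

The complex cation is given as 3+; its ligand charges sum to -2, so Nb = +5.
A 1:1 salt means the anion carries the equal and opposite charge, 3−.
Anion: ligand charges sum to -5; for the ion to be 3−, Fe = +2.

diaqua(2,2'-bipyridine)dihydroxoniobium(V) (acetylacetonato)fluorotriisothiocyanatoferrate(II)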